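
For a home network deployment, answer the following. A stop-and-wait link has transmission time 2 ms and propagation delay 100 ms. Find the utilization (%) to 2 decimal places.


Given: Ttrans = 2 ms, Tprop = 100 ms
RTT = 2 * Tprop = 2 * 100 = 200 ms
U = Ttrans / (Ttrans + RTT)
U = 2 / (2 + 200)
U = 2 / 202 = 0.009901
U% = 0.99%

0.99


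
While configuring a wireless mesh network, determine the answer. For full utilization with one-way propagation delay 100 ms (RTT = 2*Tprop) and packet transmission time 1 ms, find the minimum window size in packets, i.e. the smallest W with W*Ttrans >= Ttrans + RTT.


Given: Ttrans = 1 ms, RTT = 200 ms (= 2 * Tprop, Tprop = 100 ms)
Time until first ACK returns = Ttrans + RTT = 1 + 200 = 201 ms
Need W * Ttrans >= Ttrans + RTT  ->  W >= (Ttrans + RTT) / Ttrans
(Ttrans + RTT) / Ttrans = 201 / 1 = 201
W_min = ceil(201) = 201

201


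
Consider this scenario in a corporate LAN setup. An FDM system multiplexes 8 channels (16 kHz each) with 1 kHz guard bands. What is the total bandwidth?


Given: 8 channels, 16 kHz each, guard = 1 kHz
Channel bandwidth = 8 * 16 = 128 kHz
Guard bands = 7 gaps * 1 kHz = 7 kHz
Total = 128 + 7 = 135 kHz

135


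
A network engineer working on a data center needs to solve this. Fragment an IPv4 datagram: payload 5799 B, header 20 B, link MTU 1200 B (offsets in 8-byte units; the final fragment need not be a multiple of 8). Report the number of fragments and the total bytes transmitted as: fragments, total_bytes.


Max data per non-final fragment = floor((MTU - header)/8)*8 = floor((1200 - 20)/8)*8 = floor(1180/8)*8 = 1176 B
Final fragment needs no 8-byte alignment: it can carry up to MTU - header = 1180 B
Non-final fragments needed = ceil((payload - 1180) / 1176) = ceil(4619/1176) = ceil(3.9277) = 4
Number of fragments = 4 + 1 = 5
Fragment sizes (data): 4 * 1176 B + 1095 B (last, 1095 <= 1180 OK)
Total bytes sent = payload + n_frags * header = 5799 + 5*20 = 5799 + 100 = 5899 B

5, 5899


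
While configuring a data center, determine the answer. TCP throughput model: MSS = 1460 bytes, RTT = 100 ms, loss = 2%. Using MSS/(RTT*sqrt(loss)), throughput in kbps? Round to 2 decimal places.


Given: MSS = 1460 bytes, RTT = 100 ms, loss = 2%
RTT in seconds = 100 / 1000 = 0.1
Loss rate = 2% = 0.02
sqrt(loss) = sqrt(0.02) = 0.141421356237
Throughput (bytes/s) = 1460 / (0.1 * 0.141421356237) = 103237.5901
Throughput (kbps) = 103237.5901 * 8 / 1000 = 825.900720 -> 825.90 kbps (2 dp)

825.90


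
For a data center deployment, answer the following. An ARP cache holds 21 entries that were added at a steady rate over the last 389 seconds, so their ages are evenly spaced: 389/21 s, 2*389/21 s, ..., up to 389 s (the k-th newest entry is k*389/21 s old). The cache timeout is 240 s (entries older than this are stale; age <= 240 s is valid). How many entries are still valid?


Ages are k * 389/21 s for k = 1..21 (spacing = 18.5238 s).
Entry k is valid iff k * 389/21 <= 240 iff k <= 21 * 240 / 389 = 12.9563
n_valid = floor(12.9563) = 12
(n_stale = 21 - 12 = 9)

12


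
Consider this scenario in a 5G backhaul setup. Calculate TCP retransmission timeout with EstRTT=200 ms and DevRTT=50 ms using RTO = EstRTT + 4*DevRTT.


Given: EstRTT = 200 ms, DevRTT = 50 ms
Timeout = EstRTT + 4 * DevRTT
4 * DevRTT = 4 * 50 = 200
Timeout = 200 + 200 = 400 ms

400


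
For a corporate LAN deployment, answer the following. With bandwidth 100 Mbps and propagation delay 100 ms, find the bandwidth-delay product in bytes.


Given: bandwidth = 100 Mbps, delay = 100 ms
BDP in bits = 100 * 10^6 * 100 / 1000
BDP in bits = 10000000
BDP in bytes = 10000000 / 8 = 1250000

1250000


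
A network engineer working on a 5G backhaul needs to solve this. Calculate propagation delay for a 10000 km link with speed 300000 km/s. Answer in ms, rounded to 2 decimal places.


Given: distance = 10000 km, speed = 300000 km/s
Delay = distance / speed = 10000 / 300000 seconds
Delay in ms = 10000 * 1000 / 300000
Delay = 33.3333 ms
Rounded to 2 dp = 33.33 ms

33.33


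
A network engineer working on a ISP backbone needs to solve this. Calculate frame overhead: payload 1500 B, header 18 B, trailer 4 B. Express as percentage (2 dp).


Given: payload = 1500 B, header = 18 B, trailer = 4 B
Overhead bytes = header + trailer = 18 + 4 = 22
Total frame = payload + overhead = 1500 + 22 = 1522
Overhead % = 22 / 1522 * 100 = 1.4455% -> 1.45% (2 dp)

1.45


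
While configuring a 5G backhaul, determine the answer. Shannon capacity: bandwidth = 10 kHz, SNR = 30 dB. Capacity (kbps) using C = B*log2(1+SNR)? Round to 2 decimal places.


Given: B = 10 kHz, SNR = 30 dB
SNR linear = 10^(30/10) = 1000
1 + SNR = 1001
log2(1001) = 9.9672262588
C = 10 * 1000 * 9.9672262588 = 99672.2626 bps
C = 99.672263 kbps -> 99.67 kbps (2 dp)

99.67


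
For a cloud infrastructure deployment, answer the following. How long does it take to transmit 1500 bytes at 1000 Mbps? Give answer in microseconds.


Given: packet = 1500 bytes, bandwidth = 1000 Mbps
Packet in bits = 1500 * 8 = 12000 bits
Bandwidth = 1000 * 10^6 = 1000000000 bps
Time = 12000 / 1000000000 seconds
Time in us = 12000 * 10^6 / 1000000000 = 12

12


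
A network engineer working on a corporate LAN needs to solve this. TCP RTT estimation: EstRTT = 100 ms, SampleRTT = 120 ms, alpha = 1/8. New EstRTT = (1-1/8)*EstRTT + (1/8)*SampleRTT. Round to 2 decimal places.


Given: EstRTT = 100 ms, SampleRTT = 120 ms, alpha = 1/8
New EstRTT = (1 - alpha) * EstRTT + alpha * SampleRTT
(7/8) * 100 = 87.5
(1/8) * 120 = 15
New EstRTT = 87.5 + 15 = 102.5 ms -> 102.50 ms (2 dp)

102.50


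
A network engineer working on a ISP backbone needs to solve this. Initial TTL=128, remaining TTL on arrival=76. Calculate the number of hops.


Given: initial TTL = 128, received TTL = 76
Hops = initial TTL - received TTL
Hops = 128 - 76 = 52

52


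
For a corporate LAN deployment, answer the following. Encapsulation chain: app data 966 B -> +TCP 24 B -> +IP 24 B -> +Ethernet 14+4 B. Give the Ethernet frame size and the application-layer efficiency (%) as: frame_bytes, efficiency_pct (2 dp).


TCP segment = 966 + 24 = 990 B
IP packet = 990 + 24 = 1014 B
Ethernet frame = 1014 + 14 + 4 = 1032 B
Efficiency = app / frame = 966 / 1032 = 0.936047 = 93.6047% -> 93.60% (2 dp)

1032, 93.60


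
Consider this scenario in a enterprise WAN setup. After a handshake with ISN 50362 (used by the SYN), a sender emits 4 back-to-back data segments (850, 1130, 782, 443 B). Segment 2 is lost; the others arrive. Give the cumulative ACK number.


SYN uses sequence number 50362; first data byte = ISN + 1 = 50363.
Segment 1: SEQ = 50363, len = 850 B, covers [50363, 51212]
Segment 2: SEQ = 51213, len = 1130 B, covers [51213, 52342] [LOST]
Segment 3: SEQ = 52343, len = 782 B, covers [52343, 53124]
Segment 4: SEQ = 53125, len = 443 B, covers [53125, 53567]
In-order data received: bytes [50363, 51212] (segments 1..1).
Segment 2 missing -> gap begins at byte 51213; later segments buffered out of order.
Cumulative ACK = next expected in-order byte = 50363 + 850 = 51213

51213


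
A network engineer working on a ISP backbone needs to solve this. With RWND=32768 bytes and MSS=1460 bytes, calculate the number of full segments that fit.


Given: RWND = 32768 bytes, MSS = 1460 bytes
Full segments = floor(RWND / MSS)
Full segments = floor(32768 / 1460)
Full segments = floor(22.4438) = 22

22


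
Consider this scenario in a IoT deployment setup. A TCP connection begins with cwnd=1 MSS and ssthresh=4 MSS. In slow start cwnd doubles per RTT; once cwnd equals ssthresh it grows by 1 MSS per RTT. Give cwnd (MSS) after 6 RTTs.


RTT 0: cwnd = 1 MSS (initial)
RTT 1: cwnd = 2 MSS (slow start, doubled)
RTT 2: cwnd = 4 MSS (slow start, doubled)
RTT 3: cwnd = 5 MSS (congestion avoidance, +1)
RTT 4: cwnd = 6 MSS (congestion avoidance, +1)
RTT 5: cwnd = 7 MSS (congestion avoidance, +1)
RTT 6: cwnd = 8 MSS (congestion avoidance, +1)

8


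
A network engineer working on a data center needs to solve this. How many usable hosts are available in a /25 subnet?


Given: subnet mask /25
Host bits = 32 - 25 = 7
Total addresses = 2^7 = 128
Usable hosts = 128 - 2 (network + broadcast) = 126

126


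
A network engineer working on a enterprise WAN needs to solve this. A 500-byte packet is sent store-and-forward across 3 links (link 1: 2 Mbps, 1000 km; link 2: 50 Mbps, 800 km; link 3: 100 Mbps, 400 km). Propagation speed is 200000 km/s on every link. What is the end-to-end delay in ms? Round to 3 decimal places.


Packet = 500 bytes = 4000 bits. Store-and-forward: sum (t_trans + t_prop) per link.
Link 1: t_trans = 4000/(2*10^6) s = 2.0000 ms; t_prop = 1000/200000 s = 5.0000 ms; subtotal = 7.0000 ms
Link 2: t_trans = 4000/(50*10^6) s = 0.0800 ms; t_prop = 800/200000 s = 4.0000 ms; subtotal = 4.0800 ms
Link 3: t_trans = 4000/(100*10^6) s = 0.0400 ms; t_prop = 400/200000 s = 2.0000 ms; subtotal = 2.0400 ms
End-to-end = 7.0000 + 4.0800 + 2.0400 = 13.1200 ms -> 13.120 ms (3 dp)

13.120


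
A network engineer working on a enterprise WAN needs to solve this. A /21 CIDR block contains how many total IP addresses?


Given: CIDR prefix /21
Host bits = 32 - 21 = 11
Total addresses = 2^11 = 2048

2048


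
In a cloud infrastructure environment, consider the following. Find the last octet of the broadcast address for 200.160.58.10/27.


Given: IP = 200.160.58.10, prefix = /27
Host bits = 32 - 27 = 5
Network last octet = 10 AND mask = 0
Host part size = 2^5 - 1 = 31
Broadcast last octet = 0 OR 31 = 31

31


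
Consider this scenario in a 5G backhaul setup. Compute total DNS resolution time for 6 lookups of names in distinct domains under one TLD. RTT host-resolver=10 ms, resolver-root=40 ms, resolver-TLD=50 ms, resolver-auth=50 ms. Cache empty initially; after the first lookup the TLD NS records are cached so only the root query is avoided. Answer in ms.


Lookup 1 (cold cache): local + root + TLD + auth = 10 + 40 + 50 + 50 = 150 ms
Lookups 2..6 (TLD NS cached -> skip root; new domain -> still ask TLD and auth): local + TLD + auth = 10 + 50 + 50 = 110 ms each
Remaining 5 lookups: 5 * 110 = 550 ms
Total = 150 + 550 = 700 ms

700


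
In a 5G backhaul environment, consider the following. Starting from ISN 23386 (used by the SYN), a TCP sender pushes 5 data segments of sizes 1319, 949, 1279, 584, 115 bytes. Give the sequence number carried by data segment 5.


The SYN occupies sequence number ISN = 23386, so the first data byte is ISN + 1 = 23387.
SEQ of data segment i = (ISN + 1) + sum of payload sizes of segments 1..i-1.
Segment 1: SEQ = 23387, payload = 1319 bytes
Segment 2: SEQ = 24706, payload = 949 bytes
Segment 3: SEQ = 25655, payload = 1279 bytes
Segment 4: SEQ = 26934, payload = 584 bytes
Segment 5: SEQ = 27518, payload = 115 bytes
SEQ of segment 5 = 23387 + 1319 + 949 + 1279 + 584 = 27518

27518


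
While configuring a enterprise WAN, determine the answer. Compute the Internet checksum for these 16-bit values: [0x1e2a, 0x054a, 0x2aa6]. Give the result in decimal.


Given words: [0x1e2a, 0x054a, 0x2aa6]
Step 1: Sum all words
Raw sum = 7722 + 1354 + 10918 = 19994
One's complement = ~19994 & 0xFFFF = 45541

45541


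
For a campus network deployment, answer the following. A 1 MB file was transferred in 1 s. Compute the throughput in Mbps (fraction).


Given: file = 1 MB, time = 1 s
File in Mb = 1 * 8 = 8 Mb
Throughput = 8 / 1 Mbps
Throughput = 8 Mbps

8


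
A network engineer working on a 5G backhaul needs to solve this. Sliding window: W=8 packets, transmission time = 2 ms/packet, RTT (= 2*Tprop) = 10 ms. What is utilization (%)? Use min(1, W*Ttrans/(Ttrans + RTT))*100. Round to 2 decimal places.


Given: W = 8, Ttrans = 2 ms, RTT = 10 ms (= 2 * Tprop, Tprop = 5 ms)
Cycle time = Ttrans + RTT = 2 + 10 = 12 ms (first packet sent until its ACK returns)
W * Ttrans = 8 * 2 = 16 ms of sending per cycle
W * Ttrans / (Ttrans + RTT) = 16 / 12 = 1.333333
U = min(1, 1.333333) = 1.000000
U% = 100.00%

100.00


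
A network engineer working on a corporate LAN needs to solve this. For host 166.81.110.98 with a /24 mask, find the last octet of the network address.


Given: IP = 166.81.110.98, prefix = /24
Subnet mask = 255.255.255.0
Last octet of IP: 98
Last octet of mask: 0
Network last octet = 98 AND 0 = 0

0


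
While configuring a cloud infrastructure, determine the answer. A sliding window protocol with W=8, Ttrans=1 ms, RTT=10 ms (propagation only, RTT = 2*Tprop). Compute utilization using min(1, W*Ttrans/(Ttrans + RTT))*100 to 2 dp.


Given: W = 8, Ttrans = 1 ms, RTT = 10 ms (= 2 * Tprop, Tprop = 5 ms)
Cycle time = Ttrans + RTT = 1 + 10 = 11 ms (first packet sent until its ACK returns)
W * Ttrans = 8 * 1 = 8 ms of sending per cycle
W * Ttrans / (Ttrans + RTT) = 8 / 11 = 0.727273
U = min(1, 0.727273) = 0.727273
U% = 72.73%

72.73


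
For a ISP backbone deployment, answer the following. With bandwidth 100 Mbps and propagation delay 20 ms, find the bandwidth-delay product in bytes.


Given: bandwidth = 100 Mbps, delay = 20 ms
BDP in bits = 100 * 10^6 * 20 / 1000
BDP in bits = 2000000
BDP in bytes = 2000000 / 8 = 250000

250000


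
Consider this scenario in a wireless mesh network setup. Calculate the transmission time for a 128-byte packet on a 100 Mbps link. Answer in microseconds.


Given: packet = 128 bytes, bandwidth = 100 Mbps
Packet in bits = 128 * 8 = 1024 bits
Bandwidth = 100 * 10^6 = 100000000 bps
Time = 1024 / 100000000 seconds
Time in us = 1024 * 10^6 / 100000000 = 10.24

10.24


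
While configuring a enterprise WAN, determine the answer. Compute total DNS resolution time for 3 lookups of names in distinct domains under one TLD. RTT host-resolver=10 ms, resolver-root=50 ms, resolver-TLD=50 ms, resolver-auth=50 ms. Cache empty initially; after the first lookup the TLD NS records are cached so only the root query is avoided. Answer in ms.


Lookup 1 (cold cache): local + root + TLD + auth = 10 + 50 + 50 + 50 = 160 ms
Lookups 2..3 (TLD NS cached -> skip root; new domain -> still ask TLD and auth): local + TLD + auth = 10 + 50 + 50 = 110 ms each
Remaining 2 lookups: 2 * 110 = 220 ms
Total = 160 + 220 = 380 ms

380


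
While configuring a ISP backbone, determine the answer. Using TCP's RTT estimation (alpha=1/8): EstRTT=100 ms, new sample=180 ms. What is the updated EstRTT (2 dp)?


Given: EstRTT = 100 ms, SampleRTT = 180 ms, alpha = 1/8
New EstRTT = (1 - alpha) * EstRTT + alpha * SampleRTT
(7/8) * 100 = 87.5
(1/8) * 180 = 22.5
New EstRTT = 87.5 + 22.5 = 110 ms -> 110.00 ms (2 dp)

110.00


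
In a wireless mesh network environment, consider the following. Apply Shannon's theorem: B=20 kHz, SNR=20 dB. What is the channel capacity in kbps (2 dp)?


Given: B = 20 kHz, SNR = 20 dB
SNR linear = 10^(20/10) = 100
1 + SNR = 101
log2(101) = 6.6582114828
C = 20 * 1000 * 6.6582114828 = 133164.2297 bps
C = 133.164230 kbps -> 133.16 kbps (2 dp)

133.16


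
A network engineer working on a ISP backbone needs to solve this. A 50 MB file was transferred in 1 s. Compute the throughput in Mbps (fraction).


Given: file = 50 MB, time = 1 s
File in Mb = 50 * 8 = 400 Mb
Throughput = 400 / 1 Mbps
Throughput = 400 Mbps

400


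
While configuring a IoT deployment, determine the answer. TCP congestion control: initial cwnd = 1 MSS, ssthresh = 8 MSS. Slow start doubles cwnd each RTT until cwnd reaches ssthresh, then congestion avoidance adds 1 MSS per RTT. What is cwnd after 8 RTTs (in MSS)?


RTT 0: cwnd = 1 MSS (initial)
RTT 1: cwnd = 2 MSS (slow start, doubled)
RTT 2: cwnd = 4 MSS (slow start, doubled)
RTT 3: cwnd = 8 MSS (slow start, doubled)
RTT 4: cwnd = 9 MSS (congestion avoidance, +1)
RTT 5: cwnd = 10 MSS (congestion avoidance, +1)
RTT 6: cwnd = 11 MSS (congestion avoidance, +1)
RTT 7: cwnd = 12 MSS (congestion avoidance, +1)
RTT 8: cwnd = 13 MSS (congestion avoidance, +1)

13


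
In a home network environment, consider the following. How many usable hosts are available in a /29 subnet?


Given: subnet mask /29
Host bits = 32 - 29 = 3
Total addresses = 2^3 = 8
Usable hosts = 8 - 2 (network + broadcast) = 6

6


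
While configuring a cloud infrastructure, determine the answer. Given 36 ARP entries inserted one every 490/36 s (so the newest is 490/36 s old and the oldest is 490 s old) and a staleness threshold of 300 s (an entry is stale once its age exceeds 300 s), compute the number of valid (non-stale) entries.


Ages are k * 490/36 s for k = 1..36 (spacing = 13.6111 s).
Entry k is valid iff k * 490/36 <= 300 iff k <= 36 * 300 / 490 = 22.0408
n_valid = floor(22.0408) = 22
(n_stale = 36 - 22 = 14)

22


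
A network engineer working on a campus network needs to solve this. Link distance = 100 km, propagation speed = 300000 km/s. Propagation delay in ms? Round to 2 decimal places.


Given: distance = 100 km, speed = 300000 km/s
Delay = distance / speed = 100 / 300000 seconds
Delay in ms = 100 * 1000 / 300000
Delay = 0.3333 ms
Rounded to 2 dp = 0.33 ms

0.33


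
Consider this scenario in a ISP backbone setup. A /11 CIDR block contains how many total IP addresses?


Given: CIDR prefix /11
Host bits = 32 - 11 = 21
Total addresses = 2^21 = 2097152

2097152


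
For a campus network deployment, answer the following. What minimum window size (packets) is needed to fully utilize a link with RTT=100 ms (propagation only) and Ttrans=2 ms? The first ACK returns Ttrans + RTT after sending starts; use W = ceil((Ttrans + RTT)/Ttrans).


Given: Ttrans = 2 ms, RTT = 100 ms (= 2 * Tprop, Tprop = 50 ms)
Time until first ACK returns = Ttrans + RTT = 2 + 100 = 102 ms
Need W * Ttrans >= Ttrans + RTT  ->  W >= (Ttrans + RTT) / Ttrans
(Ttrans + RTT) / Ttrans = 102 / 2 = 51
W_min = ceil(51) = 51

51


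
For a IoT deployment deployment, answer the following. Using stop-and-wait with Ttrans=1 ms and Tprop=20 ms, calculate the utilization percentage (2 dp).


Given: Ttrans = 1 ms, Tprop = 20 ms
RTT = 2 * Tprop = 2 * 20 = 40 ms
U = Ttrans / (Ttrans + RTT)
U = 1 / (1 + 40)
U = 1 / 41 = 0.02439
U% = 2.44%

2.44


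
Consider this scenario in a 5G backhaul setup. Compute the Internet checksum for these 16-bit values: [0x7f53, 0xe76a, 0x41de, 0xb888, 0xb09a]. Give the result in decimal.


Given words: [0x7f53, 0xe76a, 0x41de, 0xb888, 0xb09a]
Step 1: Sum all words
Raw sum = 32595 + 59242 + 16862 + 47240 + 45210 = 201149
Step 2: Fold carry: (4541 + 3) = 4544
One's complement = ~4544 & 0xFFFF = 60991

60991


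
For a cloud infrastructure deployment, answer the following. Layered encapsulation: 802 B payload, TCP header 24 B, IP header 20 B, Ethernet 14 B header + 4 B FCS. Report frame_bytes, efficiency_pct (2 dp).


TCP segment = 802 + 24 = 826 B
IP packet = 826 + 20 = 846 B
Ethernet frame = 846 + 14 + 4 = 864 B
Efficiency = app / frame = 802 / 864 = 0.928241 = 92.8241% -> 92.82% (2 dp)

864, 92.82


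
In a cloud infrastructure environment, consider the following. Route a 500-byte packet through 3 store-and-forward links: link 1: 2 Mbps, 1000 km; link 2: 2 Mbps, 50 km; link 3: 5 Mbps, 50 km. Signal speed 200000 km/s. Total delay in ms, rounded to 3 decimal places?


Packet = 500 bytes = 4000 bits. Store-and-forward: sum (t_trans + t_prop) per link.
Link 1: t_trans = 4000/(2*10^6) s = 2.0000 ms; t_prop = 1000/200000 s = 5.0000 ms; subtotal = 7.0000 ms
Link 2: t_trans = 4000/(2*10^6) s = 2.0000 ms; t_prop = 50/200000 s = 0.2500 ms; subtotal = 2.2500 ms
Link 3: t_trans = 4000/(5*10^6) s = 0.8000 ms; t_prop = 50/200000 s = 0.2500 ms; subtotal = 1.0500 ms
End-to-end = 7.0000 + 2.2500 + 1.0500 = 10.3000 ms -> 10.300 ms (3 dp)

10.300


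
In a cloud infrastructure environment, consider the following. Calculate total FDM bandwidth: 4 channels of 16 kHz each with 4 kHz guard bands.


Given: 4 channels, 16 kHz each, guard = 4 kHz
Channel bandwidth = 4 * 16 = 64 kHz
Guard bands = 3 gaps * 4 kHz = 12 kHz
Total = 64 + 12 = 76 kHz

76


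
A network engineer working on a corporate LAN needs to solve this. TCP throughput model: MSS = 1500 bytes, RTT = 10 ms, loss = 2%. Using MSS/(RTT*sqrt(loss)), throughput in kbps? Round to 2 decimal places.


Given: MSS = 1500 bytes, RTT = 10 ms, loss = 2%
RTT in seconds = 10 / 1000 = 0.01
Loss rate = 2% = 0.02
sqrt(loss) = sqrt(0.02) = 0.141421356237
Throughput (bytes/s) = 1500 / (0.01 * 0.141421356237) = 1060660.1718
Throughput (kbps) = 1060660.1718 * 8 / 1000 = 8485.281374 -> 8485.28 kbps (2 dp)

8485.28


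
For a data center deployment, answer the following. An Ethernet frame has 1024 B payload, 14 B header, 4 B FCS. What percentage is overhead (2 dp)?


Given: payload = 1024 B, header = 14 B, trailer = 4 B
Overhead bytes = header + trailer = 14 + 4 = 18
Total frame = payload + overhead = 1024 + 18 = 1042
Overhead % = 18 / 1042 * 100 = 1.7274% -> 1.73% (2 dp)

1.73


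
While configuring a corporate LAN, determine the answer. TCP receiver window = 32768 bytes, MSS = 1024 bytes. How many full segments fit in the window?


Given: RWND = 32768 bytes, MSS = 1024 bytes
Full segments = floor(RWND / MSS)
Full segments = floor(32768 / 1024)
Full segments = floor(32.0) = 32

32


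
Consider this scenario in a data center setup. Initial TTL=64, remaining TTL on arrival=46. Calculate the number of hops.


Given: initial TTL = 64, received TTL = 46
Hops = initial TTL - received TTL
Hops = 64 - 46 = 18

18


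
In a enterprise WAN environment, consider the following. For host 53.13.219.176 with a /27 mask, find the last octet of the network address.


Given: IP = 53.13.219.176, prefix = /27
Subnet mask = 255.255.255.224
Last octet of IP: 176
Last octet of mask: 224
Network last octet = 176 AND 224 = 160

160


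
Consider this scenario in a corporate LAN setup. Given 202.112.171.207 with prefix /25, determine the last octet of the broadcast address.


Given: IP = 202.112.171.207, prefix = /25
Host bits = 32 - 25 = 7
Network last octet = 207 AND mask = 128
Host part size = 2^7 - 1 = 127
Broadcast last octet = 128 OR 127 = 255

255


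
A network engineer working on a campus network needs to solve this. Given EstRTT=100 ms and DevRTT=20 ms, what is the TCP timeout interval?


Given: EstRTT = 100 ms, DevRTT = 20 ms
Timeout = EstRTT + 4 * DevRTT
4 * DevRTT = 4 * 20 = 80
Timeout = 100 + 80 = 180 ms

180


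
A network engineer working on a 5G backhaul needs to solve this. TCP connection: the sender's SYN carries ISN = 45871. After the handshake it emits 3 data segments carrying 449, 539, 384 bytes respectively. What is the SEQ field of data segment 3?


The SYN occupies sequence number ISN = 45871, so the first data byte is ISN + 1 = 45872.
SEQ of data segment i = (ISN + 1) + sum of payload sizes of segments 1..i-1.
Segment 1: SEQ = 45872, payload = 449 bytes
Segment 2: SEQ = 46321, payload = 539 bytes
Segment 3: SEQ = 46860, payload = 384 bytes
SEQ of segment 3 = 45872 + 449 + 539 = 46860

46860


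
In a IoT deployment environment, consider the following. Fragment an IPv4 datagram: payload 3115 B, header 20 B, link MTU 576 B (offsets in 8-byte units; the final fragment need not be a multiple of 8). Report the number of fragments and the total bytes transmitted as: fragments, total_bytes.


Max data per non-final fragment = floor((MTU - header)/8)*8 = floor((576 - 20)/8)*8 = floor(556/8)*8 = 552 B
Final fragment needs no 8-byte alignment: it can carry up to MTU - header = 556 B
Non-final fragments needed = ceil((payload - 556) / 552) = ceil(2559/552) = ceil(4.6359) = 5
Number of fragments = 5 + 1 = 6
Fragment sizes (data): 5 * 552 B + 355 B (last, 355 <= 556 OK)
Total bytes sent = payload + n_frags * header = 3115 + 6*20 = 3115 + 120 = 3235 B

6, 3235


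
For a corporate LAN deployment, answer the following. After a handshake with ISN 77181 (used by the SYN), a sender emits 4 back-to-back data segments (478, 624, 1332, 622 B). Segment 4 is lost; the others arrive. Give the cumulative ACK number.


SYN uses sequence number 77181; first data byte = ISN + 1 = 77182.
Segment 1: SEQ = 77182, len = 478 B, covers [77182, 77659]
Segment 2: SEQ = 77660, len = 624 B, covers [77660, 78283]
Segment 3: SEQ = 78284, len = 1332 B, covers [78284, 79615]
Segment 4: SEQ = 79616, len = 622 B, covers [79616, 80237] [LOST]
In-order data received: bytes [77182, 79615] (segments 1..3).
Segment 4 missing -> gap begins at byte 79616.
Cumulative ACK = next expected in-order byte = 77182 + 478 + 624 + 1332 = 79616

79616


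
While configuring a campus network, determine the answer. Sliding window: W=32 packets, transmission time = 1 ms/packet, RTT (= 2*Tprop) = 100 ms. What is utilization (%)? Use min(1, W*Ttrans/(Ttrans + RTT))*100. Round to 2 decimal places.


Given: W = 32, Ttrans = 1 ms, RTT = 100 ms (= 2 * Tprop, Tprop = 50 ms)
Cycle time = Ttrans + RTT = 1 + 100 = 101 ms (first packet sent until its ACK returns)
W * Ttrans = 32 * 1 = 32 ms of sending per cycle
W * Ttrans / (Ttrans + RTT) = 32 / 101 = 0.316832
U = min(1, 0.316832) = 0.316832
U% = 31.68%

31.68


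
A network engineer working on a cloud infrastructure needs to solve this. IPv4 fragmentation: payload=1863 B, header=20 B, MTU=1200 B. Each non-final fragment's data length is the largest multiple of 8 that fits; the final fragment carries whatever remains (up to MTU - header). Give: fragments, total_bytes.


Max data per non-final fragment = floor((MTU - header)/8)*8 = floor((1200 - 20)/8)*8 = floor(1180/8)*8 = 1176 B
Final fragment needs no 8-byte alignment: it can carry up to MTU - header = 1180 B
Non-final fragments needed = ceil((payload - 1180) / 1176) = ceil(683/1176) = ceil(0.5808) = 1
Number of fragments = 1 + 1 = 2
Fragment sizes (data): 1 * 1176 B + 687 B (last, 687 <= 1180 OK)
Total bytes sent = payload + n_frags * header = 1863 + 2*20 = 1863 + 40 = 1903 B

2, 1903


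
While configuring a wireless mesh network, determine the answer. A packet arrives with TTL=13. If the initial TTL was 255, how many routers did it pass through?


Given: initial TTL = 255, received TTL = 13
Hops = initial TTL - received TTL
Hops = 255 - 13 = 242

242


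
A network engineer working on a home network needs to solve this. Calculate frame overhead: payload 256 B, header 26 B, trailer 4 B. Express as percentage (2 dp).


Given: payload = 256 B, header = 26 B, trailer = 4 B
Overhead bytes = header + trailer = 26 + 4 = 30
Total frame = payload + overhead = 256 + 30 = 286
Overhead % = 30 / 286 * 100 = 10.4895% -> 10.49% (2 dp)

10.49


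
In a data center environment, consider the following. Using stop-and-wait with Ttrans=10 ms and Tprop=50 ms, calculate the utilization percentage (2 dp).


Given: Ttrans = 10 ms, Tprop = 50 ms
RTT = 2 * Tprop = 2 * 50 = 100 ms
U = Ttrans / (Ttrans + RTT)
U = 10 / (10 + 100)
U = 10 / 110 = 0.090909
U% = 9.09%

9.09


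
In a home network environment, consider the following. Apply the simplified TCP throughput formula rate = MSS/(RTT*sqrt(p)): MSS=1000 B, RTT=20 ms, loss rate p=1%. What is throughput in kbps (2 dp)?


Given: MSS = 1000 bytes, RTT = 20 ms, loss = 1%
RTT in seconds = 20 / 1000 = 0.02
Loss rate = 1% = 0.01
sqrt(loss) = sqrt(0.01) = 0.1
Throughput (bytes/s) = 1000 / (0.02 * 0.1) = 500000.0000
Throughput (kbps) = 500000.0000 * 8 / 1000 = 4000.000000 -> 4000.00 kbps (2 dp)

4000.00


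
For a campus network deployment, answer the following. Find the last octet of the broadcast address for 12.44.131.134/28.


Given: IP = 12.44.131.134, prefix = /28
Host bits = 32 - 28 = 4
Network last octet = 134 AND mask = 128
Host part size = 2^4 - 1 = 15
Broadcast last octet = 128 OR 15 = 143

143


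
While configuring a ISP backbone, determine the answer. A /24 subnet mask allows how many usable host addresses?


Given: subnet mask /24
Host bits = 32 - 24 = 8
Total addresses = 2^8 = 256
Usable hosts = 256 - 2 (network + broadcast) = 254

254


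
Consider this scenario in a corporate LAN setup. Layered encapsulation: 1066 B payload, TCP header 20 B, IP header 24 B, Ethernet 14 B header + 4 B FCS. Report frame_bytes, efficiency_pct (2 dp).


TCP segment = 1066 + 20 = 1086 B
IP packet = 1086 + 24 = 1110 B
Ethernet frame = 1110 + 14 + 4 = 1128 B
Efficiency = app / frame = 1066 / 1128 = 0.945035 = 94.5035% -> 94.50% (2 dp)

1128, 94.50


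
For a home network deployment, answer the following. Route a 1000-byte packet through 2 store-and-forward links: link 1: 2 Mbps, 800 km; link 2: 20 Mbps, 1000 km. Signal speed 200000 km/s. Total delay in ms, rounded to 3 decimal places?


Packet = 1000 bytes = 8000 bits. Store-and-forward: sum (t_trans + t_prop) per link.
Link 1: t_trans = 8000/(2*10^6) s = 4.0000 ms; t_prop = 800/200000 s = 4.0000 ms; subtotal = 8.0000 ms
Link 2: t_trans = 8000/(20*10^6) s = 0.4000 ms; t_prop = 1000/200000 s = 5.0000 ms; subtotal = 5.4000 ms
End-to-end = 8.0000 + 5.4000 = 13.4000 ms -> 13.400 ms (3 dp)

13.400


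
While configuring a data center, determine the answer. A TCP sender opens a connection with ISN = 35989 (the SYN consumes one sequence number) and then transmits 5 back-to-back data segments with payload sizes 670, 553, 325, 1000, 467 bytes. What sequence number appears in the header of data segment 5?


The SYN occupies sequence number ISN = 35989, so the first data byte is ISN + 1 = 35990.
SEQ of data segment i = (ISN + 1) + sum of payload sizes of segments 1..i-1.
Segment 1: SEQ = 35990, payload = 670 bytes
Segment 2: SEQ = 36660, payload = 553 bytes
Segment 3: SEQ = 37213, payload = 325 bytes
Segment 4: SEQ = 37538, payload = 1000 bytes
Segment 5: SEQ = 38538, payload = 467 bytes
SEQ of segment 5 = 35990 + 670 + 553 + 325 + 1000 = 38538

38538


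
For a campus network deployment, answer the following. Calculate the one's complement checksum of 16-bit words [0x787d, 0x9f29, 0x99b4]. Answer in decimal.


Given words: [0x787d, 0x9f29, 0x99b4]
Step 1: Sum all words
Raw sum = 30845 + 40745 + 39348 = 110938
Step 2: Fold carry: (45402 + 1) = 45403
One's complement = ~45403 & 0xFFFF = 20132

20132


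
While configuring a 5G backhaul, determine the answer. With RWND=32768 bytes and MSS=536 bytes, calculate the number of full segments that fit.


Given: RWND = 32768 bytes, MSS = 536 bytes
Full segments = floor(RWND / MSS)
Full segments = floor(32768 / 536)
Full segments = floor(61.1343) = 61

61


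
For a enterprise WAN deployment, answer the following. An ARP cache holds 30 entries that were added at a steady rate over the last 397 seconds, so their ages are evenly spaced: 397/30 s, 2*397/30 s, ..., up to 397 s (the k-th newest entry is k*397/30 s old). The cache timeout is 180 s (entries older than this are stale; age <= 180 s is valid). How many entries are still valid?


Ages are k * 397/30 s for k = 1..30 (spacing = 13.2333 s).
Entry k is valid iff k * 397/30 <= 180 iff k <= 30 * 180 / 397 = 13.6020
n_valid = floor(13.6020) = 13
(n_stale = 30 - 13 = 17)

13


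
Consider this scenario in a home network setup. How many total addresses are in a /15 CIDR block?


Given: CIDR prefix /15
Host bits = 32 - 15 = 17
Total addresses = 2^17 = 131072

131072


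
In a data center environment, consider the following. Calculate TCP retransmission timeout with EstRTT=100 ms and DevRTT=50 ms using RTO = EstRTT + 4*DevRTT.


Given: EstRTT = 100 ms, DevRTT = 50 ms
Timeout = EstRTT + 4 * DevRTT
4 * DevRTT = 4 * 50 = 200
Timeout = 100 + 200 = 300 ms

300


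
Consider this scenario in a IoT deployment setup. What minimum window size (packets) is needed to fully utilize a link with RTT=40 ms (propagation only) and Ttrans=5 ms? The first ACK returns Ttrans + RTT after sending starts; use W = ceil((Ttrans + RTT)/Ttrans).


Given: Ttrans = 5 ms, RTT = 40 ms (= 2 * Tprop, Tprop = 20 ms)
Time until first ACK returns = Ttrans + RTT = 5 + 40 = 45 ms
Need W * Ttrans >= Ttrans + RTT  ->  W >= (Ttrans + RTT) / Ttrans
(Ttrans + RTT) / Ttrans = 45 / 5 = 9
W_min = ceil(9) = 9

9


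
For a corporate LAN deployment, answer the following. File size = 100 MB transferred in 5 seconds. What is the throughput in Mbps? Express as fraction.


Given: file = 100 MB, time = 5 s
File in Mb = 100 * 8 = 800 Mb
Throughput = 800 / 5 Mbps
Throughput = 160 Mbps

160


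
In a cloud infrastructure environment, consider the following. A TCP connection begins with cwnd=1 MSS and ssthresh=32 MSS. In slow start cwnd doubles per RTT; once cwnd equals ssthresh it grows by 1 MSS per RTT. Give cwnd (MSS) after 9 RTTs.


RTT 0: cwnd = 1 MSS (initial)
RTT 1: cwnd = 2 MSS (slow start, doubled)
RTT 2: cwnd = 4 MSS (slow start, doubled)
RTT 3: cwnd = 8 MSS (slow start, doubled)
RTT 4: cwnd = 16 MSS (slow start, doubled)
RTT 5: cwnd = 32 MSS (slow start, doubled)
RTT 6: cwnd = 33 MSS (congestion avoidance, +1)
RTT 7: cwnd = 34 MSS (congestion avoidance, +1)
RTT 8: cwnd = 35 MSS (congestion avoidance, +1)
RTT 9: cwnd = 36 MSS (congestion avoidance, +1)

36


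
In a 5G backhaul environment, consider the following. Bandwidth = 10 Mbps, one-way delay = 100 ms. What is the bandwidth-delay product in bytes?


Given: bandwidth = 10 Mbps, delay = 100 ms
BDP in bits = 10 * 10^6 * 100 / 1000
BDP in bits = 1000000
BDP in bytes = 1000000 / 8 = 125000

125000


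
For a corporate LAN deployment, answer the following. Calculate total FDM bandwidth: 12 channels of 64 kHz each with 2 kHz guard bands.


Given: 12 channels, 64 kHz each, guard = 2 kHz
Channel bandwidth = 12 * 64 = 768 kHz
Guard bands = 11 gaps * 2 kHz = 22 kHz
Total = 768 + 22 = 790 kHz

790


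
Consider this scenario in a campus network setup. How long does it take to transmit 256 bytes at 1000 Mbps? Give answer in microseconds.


Given: packet = 256 bytes, bandwidth = 1000 Mbps
Packet in bits = 256 * 8 = 2048 bits
Bandwidth = 1000 * 10^6 = 1000000000 bps
Time = 2048 / 1000000000 seconds
Time in us = 2048 * 10^6 / 1000000000 = 2.048

2.048


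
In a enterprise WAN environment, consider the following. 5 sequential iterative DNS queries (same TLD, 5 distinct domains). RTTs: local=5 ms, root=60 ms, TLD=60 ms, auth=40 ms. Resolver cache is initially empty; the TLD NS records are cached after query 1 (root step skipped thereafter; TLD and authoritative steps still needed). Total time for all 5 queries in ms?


Lookup 1 (cold cache): local + root + TLD + auth = 5 + 60 + 60 + 40 = 165 ms
Lookups 2..5 (TLD NS cached -> skip root; new domain -> still ask TLD and auth): local + TLD + auth = 5 + 60 + 40 = 105 ms each
Remaining 4 lookups: 4 * 105 = 420 ms
Total = 165 + 420 = 585 ms

585


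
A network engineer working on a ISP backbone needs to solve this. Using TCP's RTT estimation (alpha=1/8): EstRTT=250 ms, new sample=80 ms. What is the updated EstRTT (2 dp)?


Given: EstRTT = 250 ms, SampleRTT = 80 ms, alpha = 1/8
New EstRTT = (1 - alpha) * EstRTT + alpha * SampleRTT
(7/8) * 250 = 218.75
(1/8) * 80 = 10
New EstRTT = 218.75 + 10 = 228.75 ms -> 228.75 ms (2 dp)

228.75


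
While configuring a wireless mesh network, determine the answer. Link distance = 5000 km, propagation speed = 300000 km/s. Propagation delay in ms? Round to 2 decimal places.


Given: distance = 5000 km, speed = 300000 km/s
Delay = distance / speed = 5000 / 300000 seconds
Delay in ms = 5000 * 1000 / 300000
Delay = 16.6667 ms
Rounded to 2 dp = 16.67 ms

16.67


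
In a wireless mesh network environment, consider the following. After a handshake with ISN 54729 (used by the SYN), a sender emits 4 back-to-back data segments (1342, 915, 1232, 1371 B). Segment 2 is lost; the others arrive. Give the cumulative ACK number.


SYN uses sequence number 54729; first data byte = ISN + 1 = 54730.
Segment 1: SEQ = 54730, len = 1342 B, covers [54730, 56071]
Segment 2: SEQ = 56072, len = 915 B, covers [56072, 56986] [LOST]
Segment 3: SEQ = 56987, len = 1232 B, covers [56987, 58218]
Segment 4: SEQ = 58219, len = 1371 B, covers [58219, 59589]
In-order data received: bytes [54730, 56071] (segments 1..1).
Segment 2 missing -> gap begins at byte 56072; later segments buffered out of order.
Cumulative ACK = next expected in-order byte = 54730 + 1342 = 56072

56072


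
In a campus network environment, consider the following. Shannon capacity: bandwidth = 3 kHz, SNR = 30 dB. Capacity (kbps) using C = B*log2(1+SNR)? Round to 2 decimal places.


Given: B = 3 kHz, SNR = 30 dB
SNR linear = 10^(30/10) = 1000
1 + SNR = 1001
log2(1001) = 9.9672262588
C = 3 * 1000 * 9.9672262588 = 29901.6788 bps
C = 29.901679 kbps -> 29.90 kbps (2 dp)

29.90


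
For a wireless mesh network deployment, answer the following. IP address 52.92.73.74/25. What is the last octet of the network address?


Given: IP = 52.92.73.74, prefix = /25
Subnet mask = 255.255.255.128
Last octet of IP: 74
Last octet of mask: 128
Network last octet = 74 AND 128 = 0

0


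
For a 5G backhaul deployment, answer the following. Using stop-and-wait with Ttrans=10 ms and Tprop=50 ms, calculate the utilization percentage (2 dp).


Given: Ttrans = 10 ms, Tprop = 50 ms
RTT = 2 * Tprop = 2 * 50 = 100 ms
U = Ttrans / (Ttrans + RTT)
U = 10 / (10 + 100)
U = 10 / 110 = 0.090909
U% = 9.09%

9.09


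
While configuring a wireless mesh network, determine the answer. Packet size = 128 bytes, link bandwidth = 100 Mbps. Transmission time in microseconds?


Given: packet = 128 bytes, bandwidth = 100 Mbps
Packet in bits = 128 * 8 = 1024 bits
Bandwidth = 100 * 10^6 = 100000000 bps
Time = 1024 / 100000000 seconds
Time in us = 1024 * 10^6 / 100000000 = 10.24

10.24


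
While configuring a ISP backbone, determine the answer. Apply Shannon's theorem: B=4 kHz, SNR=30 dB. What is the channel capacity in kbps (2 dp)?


Given: B = 4 kHz, SNR = 30 dB
SNR linear = 10^(30/10) = 1000
1 + SNR = 1001
log2(1001) = 9.9672262588
C = 4 * 1000 * 9.9672262588 = 39868.9050 bps
C = 39.868905 kbps -> 39.87 kbps (2 dp)

39.87


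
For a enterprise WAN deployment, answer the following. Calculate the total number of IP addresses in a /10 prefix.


Given: CIDR prefix /10
Host bits = 32 - 10 = 22
Total addresses = 2^22 = 4194304

4194304


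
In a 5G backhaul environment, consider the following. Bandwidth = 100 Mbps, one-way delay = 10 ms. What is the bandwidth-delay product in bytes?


Given: bandwidth = 100 Mbps, delay = 10 ms
BDP in bits = 100 * 10^6 * 10 / 1000
BDP in bits = 1000000
BDP in bytes = 1000000 / 8 = 125000

125000


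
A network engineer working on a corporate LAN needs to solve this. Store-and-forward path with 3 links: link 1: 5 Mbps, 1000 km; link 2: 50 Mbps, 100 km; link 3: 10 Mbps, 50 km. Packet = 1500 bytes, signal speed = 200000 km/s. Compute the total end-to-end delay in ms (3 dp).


Packet = 1500 bytes = 12000 bits. Store-and-forward: sum (t_trans + t_prop) per link.
Link 1: t_trans = 12000/(5*10^6) s = 2.4000 ms; t_prop = 1000/200000 s = 5.0000 ms; subtotal = 7.4000 ms
Link 2: t_trans = 12000/(50*10^6) s = 0.2400 ms; t_prop = 100/200000 s = 0.5000 ms; subtotal = 0.7400 ms
Link 3: t_trans = 12000/(10*10^6) s = 1.2000 ms; t_prop = 50/200000 s = 0.2500 ms; subtotal = 1.4500 ms
End-to-end = 7.4000 + 0.7400 + 1.4500 = 9.5900 ms -> 9.590 ms (3 dp)

9.590


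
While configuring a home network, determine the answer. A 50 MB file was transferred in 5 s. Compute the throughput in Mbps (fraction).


Given: file = 50 MB, time = 5 s
File in Mb = 50 * 8 = 400 Mb
Throughput = 400 / 5 Mbps
Throughput = 80 Mbps

80


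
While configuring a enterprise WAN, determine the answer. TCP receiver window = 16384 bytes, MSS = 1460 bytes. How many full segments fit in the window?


Given: RWND = 16384 bytes, MSS = 1460 bytes
Full segments = floor(RWND / MSS)
Full segments = floor(16384 / 1460)
Full segments = floor(11.2219) = 11

11


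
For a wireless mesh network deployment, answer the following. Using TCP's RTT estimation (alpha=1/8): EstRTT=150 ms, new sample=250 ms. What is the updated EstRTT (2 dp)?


Given: EstRTT = 150 ms, SampleRTT = 250 ms, alpha = 1/8
New EstRTT = (1 - alpha) * EstRTT + alpha * SampleRTT
(7/8) * 150 = 131.25
(1/8) * 250 = 31.25
New EstRTT = 131.25 + 31.25 = 162.5 ms -> 162.50 ms (2 dp)

162.50


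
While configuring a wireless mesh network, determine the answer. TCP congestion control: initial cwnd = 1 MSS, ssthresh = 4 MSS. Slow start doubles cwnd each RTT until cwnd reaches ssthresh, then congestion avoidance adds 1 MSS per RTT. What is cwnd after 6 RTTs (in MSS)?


RTT 0: cwnd = 1 MSS (initial)
RTT 1: cwnd = 2 MSS (slow start, doubled)
RTT 2: cwnd = 4 MSS (slow start, doubled)
RTT 3: cwnd = 5 MSS (congestion avoidance, +1)
RTT 4: cwnd = 6 MSS (congestion avoidance, +1)
RTT 5: cwnd = 7 MSS (congestion avoidance, +1)
RTT 6: cwnd = 8 MSS (congestion avoidance, +1)

8
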